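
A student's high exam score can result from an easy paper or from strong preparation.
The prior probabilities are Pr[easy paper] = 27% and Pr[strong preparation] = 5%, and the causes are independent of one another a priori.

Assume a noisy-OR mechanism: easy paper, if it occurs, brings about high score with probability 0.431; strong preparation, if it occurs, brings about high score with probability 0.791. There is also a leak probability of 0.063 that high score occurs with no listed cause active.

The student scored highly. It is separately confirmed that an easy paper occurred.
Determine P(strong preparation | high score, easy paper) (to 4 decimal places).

Under noisy-OR, P(high score | causes) = 1 − (1−0.063)·∏(1−qᵢ) over the active causes.
Weight on strong preparation=true, given the evidence: 0.888571*0.05 = 0.044429
The normalizing constant is 0.466847*0.95 + 0.888571*0.05 = 0.487934
Posterior = 0.044429 / 0.487934 ≈ 0.0911

P(strong preparation | high score, easy paper) ≈ 0.0911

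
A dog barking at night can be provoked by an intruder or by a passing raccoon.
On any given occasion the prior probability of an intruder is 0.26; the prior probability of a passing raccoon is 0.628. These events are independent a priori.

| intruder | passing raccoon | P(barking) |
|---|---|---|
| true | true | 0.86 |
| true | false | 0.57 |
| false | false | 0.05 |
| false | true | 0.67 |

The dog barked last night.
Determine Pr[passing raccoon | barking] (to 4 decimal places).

P(barking) = 0.05·0.74·0.372 + 0.67·0.74·0.628 + 0.57·0.26·0.372 + 0.86·0.26·0.628 = 0.013764 + 0.311362 + 0.055130 + 0.140421 = 0.520677
Of this, 0.451783 comes from 0.311362 + 0.140421 (the passing raccoon=true cases).
Hence the posterior is 0.451783/0.520677 ≈ 0.8677.

Pr[passing raccoon | barking] ≈ 0.8677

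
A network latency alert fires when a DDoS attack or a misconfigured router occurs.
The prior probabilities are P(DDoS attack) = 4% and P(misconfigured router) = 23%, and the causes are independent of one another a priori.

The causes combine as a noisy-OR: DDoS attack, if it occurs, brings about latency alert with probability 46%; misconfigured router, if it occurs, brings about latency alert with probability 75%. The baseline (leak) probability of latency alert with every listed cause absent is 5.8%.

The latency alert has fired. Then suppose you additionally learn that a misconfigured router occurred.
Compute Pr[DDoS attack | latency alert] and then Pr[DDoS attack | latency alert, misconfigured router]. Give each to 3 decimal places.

Under noisy-OR, P(latency alert | causes) = 1 − (1−0.058)·∏(1−qᵢ) over the active causes.
For the numerator, keep only DDoS attack=true terms: 0.015133 + 0.008030 = 0.023163
The normalizing constant is 0.058·0.96·0.77 + 0.7645·0.96·0.23 + 0.49132·0.04·0.77 + 0.87283·0.04·0.23 = 0.234839
P(DDoS attack | latency alert) = 0.023163/0.234839 ≈ 0.099

Now condition on the additional information:
By total probability over both values of DDoS attack:
  P(latency alert | misconfigured router) = 0.7645·0.96 + 0.87283·0.04
        = 0.733920 + 0.034913 = 0.768833
Keeping only the DDoS attack-present terms gives 0.034913, so
  P(DDoS attack | latency alert, misconfigured router) = 0.034913 / 0.768833 ≈ 0.045
— misconfigured router explains away the evidence for DDoS attack.

Pr[DDoS attack | latency alert] ≈ 0.099; Pr[DDoS attack | latency alert, misconfigured router] ≈ 0.045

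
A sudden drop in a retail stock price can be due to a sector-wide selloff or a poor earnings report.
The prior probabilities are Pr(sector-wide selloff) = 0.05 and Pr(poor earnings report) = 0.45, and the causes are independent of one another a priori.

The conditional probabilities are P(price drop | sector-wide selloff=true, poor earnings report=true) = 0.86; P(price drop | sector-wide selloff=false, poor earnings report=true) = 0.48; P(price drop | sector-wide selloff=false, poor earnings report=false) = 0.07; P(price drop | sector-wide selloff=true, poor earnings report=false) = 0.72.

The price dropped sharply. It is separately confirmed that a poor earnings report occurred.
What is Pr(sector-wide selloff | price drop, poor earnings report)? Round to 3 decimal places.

Pr(sector-wide selloff | price drop, poor earnings report) ≈ 0.086

Numerator (weight on configurations with sector-wide selloff): 0.86*0.05 = 0.043000
Normalizer over all consistent configurations: 0.48*0.95 + 0.86*0.05 = 0.499000
Posterior = 0.043000 / 0.499000 ≈ 0.086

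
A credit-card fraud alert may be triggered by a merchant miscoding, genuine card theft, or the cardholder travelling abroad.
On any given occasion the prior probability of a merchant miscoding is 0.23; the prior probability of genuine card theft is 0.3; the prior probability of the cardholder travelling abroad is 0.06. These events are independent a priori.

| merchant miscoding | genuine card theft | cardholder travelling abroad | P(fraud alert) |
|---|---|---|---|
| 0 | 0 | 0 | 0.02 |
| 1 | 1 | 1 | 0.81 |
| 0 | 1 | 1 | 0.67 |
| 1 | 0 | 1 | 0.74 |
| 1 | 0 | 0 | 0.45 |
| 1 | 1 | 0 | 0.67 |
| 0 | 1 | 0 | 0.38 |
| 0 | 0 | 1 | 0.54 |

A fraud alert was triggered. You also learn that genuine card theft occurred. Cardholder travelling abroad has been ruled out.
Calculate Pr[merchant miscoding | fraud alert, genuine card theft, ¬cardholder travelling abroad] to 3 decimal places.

Sum P(fraud alert|·) weighted by the priors over both values of merchant miscoding:
  P(fraud alert | genuine card theft, ¬cardholder travelling abroad) = 0.38×0.77 + 0.67×0.23
        = 0.292600 + 0.154100 = 0.446700
The terms with merchant miscoding present sum to 0.154100, so
  P(merchant miscoding | fraud alert, genuine card theft, ¬cardholder travelling abroad) = 0.154100 / 0.446700 ≈ 0.345

Pr[merchant miscoding | fraud alert, genuine card theft, ¬cardholder travelling abroad] ≈ 0.345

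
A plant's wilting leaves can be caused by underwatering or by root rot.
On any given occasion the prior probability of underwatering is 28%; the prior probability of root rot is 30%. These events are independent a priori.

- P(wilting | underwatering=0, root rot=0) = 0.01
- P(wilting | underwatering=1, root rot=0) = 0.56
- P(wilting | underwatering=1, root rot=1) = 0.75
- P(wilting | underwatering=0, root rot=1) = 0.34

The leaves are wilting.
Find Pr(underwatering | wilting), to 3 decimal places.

Pr(underwatering | wilting) ≈ 0.688

Weight on underwatering=true, given the evidence: 0.109760 + 0.063000 = 0.172760
The normalizing constant is 0.01*0.72*0.7 + 0.34*0.72*0.3 + 0.56*0.28*0.7 + 0.75*0.28*0.3 = 0.251240
Posterior = 0.172760 / 0.251240 ≈ 0.688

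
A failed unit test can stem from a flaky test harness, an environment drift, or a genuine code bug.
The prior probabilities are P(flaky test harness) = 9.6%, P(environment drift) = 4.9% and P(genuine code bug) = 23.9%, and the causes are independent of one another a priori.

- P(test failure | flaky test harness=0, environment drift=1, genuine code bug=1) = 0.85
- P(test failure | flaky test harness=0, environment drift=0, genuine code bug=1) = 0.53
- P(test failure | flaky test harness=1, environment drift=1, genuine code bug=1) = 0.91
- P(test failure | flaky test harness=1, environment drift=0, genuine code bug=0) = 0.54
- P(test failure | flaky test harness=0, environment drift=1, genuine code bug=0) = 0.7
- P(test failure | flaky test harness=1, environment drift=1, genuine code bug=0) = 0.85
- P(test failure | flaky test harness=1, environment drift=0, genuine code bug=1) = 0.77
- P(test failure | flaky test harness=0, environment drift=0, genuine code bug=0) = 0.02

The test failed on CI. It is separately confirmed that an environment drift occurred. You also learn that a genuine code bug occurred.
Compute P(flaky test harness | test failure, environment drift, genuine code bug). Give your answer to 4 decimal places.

Sum P(test failure|·) weighted by the priors over both values of flaky test harness:
  P(test failure | environment drift, genuine code bug) = 0.85·0.904 + 0.91·0.096
        = 0.768400 + 0.087360 = 0.855760
The terms with flaky test harness present sum to 0.087360, so
  P(flaky test harness | test failure, environment drift, genuine code bug) = 0.087360 / 0.855760 ≈ 0.1021

P(flaky test harness | test failure, environment drift, genuine code bug) ≈ 0.1021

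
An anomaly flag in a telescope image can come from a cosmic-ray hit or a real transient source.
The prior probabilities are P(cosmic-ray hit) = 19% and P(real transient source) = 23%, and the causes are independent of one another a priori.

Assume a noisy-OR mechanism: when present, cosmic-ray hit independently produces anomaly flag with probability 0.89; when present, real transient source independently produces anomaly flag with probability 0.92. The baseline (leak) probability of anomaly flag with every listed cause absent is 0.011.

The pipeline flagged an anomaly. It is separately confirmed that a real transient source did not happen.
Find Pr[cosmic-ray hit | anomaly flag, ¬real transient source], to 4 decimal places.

Pr[cosmic-ray hit | anomaly flag, ¬real transient source] ≈ 0.9500

Under noisy-OR, P(anomaly flag | causes) = 1 − (1−0.011)·∏(1−qᵢ) over the active causes.
Numerator (weight on configurations with cosmic-ray hit): 0.89121×0.19 = 0.169330
Normalizer over all consistent configurations: 0.011×0.81 + 0.89121×0.19 = 0.178240
Posterior = 0.169330 / 0.178240 ≈ 0.9500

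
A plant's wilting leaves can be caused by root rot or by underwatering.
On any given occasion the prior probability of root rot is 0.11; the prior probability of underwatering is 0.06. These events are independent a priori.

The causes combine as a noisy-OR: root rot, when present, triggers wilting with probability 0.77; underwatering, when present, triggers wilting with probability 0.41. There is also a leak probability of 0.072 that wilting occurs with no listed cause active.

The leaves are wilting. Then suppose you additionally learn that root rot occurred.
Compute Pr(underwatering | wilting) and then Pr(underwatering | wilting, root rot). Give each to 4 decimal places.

Under noisy-OR, P(wilting | causes) = 1 − (1−0.072)·∏(1−qᵢ) over the active causes.
P(wilting) = 0.072*0.89*0.94 + 0.45248*0.89*0.06 + 0.78656*0.11*0.94 + 0.87407*0.11*0.06 = 0.060235 + 0.024162 + 0.081330 + 0.005769 = 0.171496
Of this, 0.029931 comes from 0.024162 + 0.005769 (the underwatering=true cases).
Hence the posterior is 0.029931/0.171496 ≈ 0.1745.

Now condition on the additional information:
Numerator (weight on configurations with underwatering): 0.87407×0.06 = 0.052444
Denominator P(wilting | root rot): 0.78656×0.94 + 0.87407×0.06 = 0.791810
P(underwatering | wilting, root rot) = 0.052444/0.791810 ≈ 0.0662
This is intercausal reasoning (explaining away): once root rot accounts for the wilting, underwatering becomes less likely.

Pr(underwatering | wilting) ≈ 0.1745; Pr(underwatering | wilting, root rot) ≈ 0.0662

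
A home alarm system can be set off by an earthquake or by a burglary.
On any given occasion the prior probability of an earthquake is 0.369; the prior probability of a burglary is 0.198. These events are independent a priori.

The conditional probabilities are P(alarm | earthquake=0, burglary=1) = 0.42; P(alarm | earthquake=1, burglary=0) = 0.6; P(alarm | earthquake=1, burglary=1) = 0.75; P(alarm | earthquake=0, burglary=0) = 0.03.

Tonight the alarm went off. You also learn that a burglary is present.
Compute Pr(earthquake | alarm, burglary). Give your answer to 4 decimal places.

Numerator (weight on configurations with earthquake): 0.75·0.369 = 0.276750
The normalizing constant is 0.42·0.631 + 0.75·0.369 = 0.541770
P(earthquake | alarm, burglary) = 0.276750/0.541770 ≈ 0.5108

Pr(earthquake | alarm, burglary) ≈ 0.5108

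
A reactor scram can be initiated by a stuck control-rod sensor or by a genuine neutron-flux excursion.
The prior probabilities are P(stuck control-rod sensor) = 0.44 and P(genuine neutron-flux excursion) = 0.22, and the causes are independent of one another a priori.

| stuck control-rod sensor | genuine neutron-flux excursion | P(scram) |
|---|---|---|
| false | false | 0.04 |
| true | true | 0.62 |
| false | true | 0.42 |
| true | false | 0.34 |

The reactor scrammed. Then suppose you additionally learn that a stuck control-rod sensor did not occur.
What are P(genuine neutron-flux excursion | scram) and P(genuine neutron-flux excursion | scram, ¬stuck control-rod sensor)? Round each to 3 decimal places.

Weight on genuine neutron-flux excursion=true, given the evidence: 0.051744 + 0.060016 = 0.111760
Normalizer over all consistent configurations: 0.04·0.56·0.78 + 0.42·0.56·0.22 + 0.34·0.44·0.78 + 0.62·0.44·0.22 = 0.245920
P(genuine neutron-flux excursion | scram) = 0.111760/0.245920 ≈ 0.454

Now also conditioning on stuck control-rod sensor≠true:
By total probability over both values of genuine neutron-flux excursion:
  P(scram | ¬stuck control-rod sensor) = 0.04*0.78 + 0.42*0.22
        = 0.031200 + 0.092400 = 0.123600
Configurations with genuine neutron-flux excursion contribute 0.092400, so
  P(genuine neutron-flux excursion | scram, ¬stuck control-rod sensor) = 0.092400 / 0.123600 ≈ 0.748

P(genuine neutron-flux excursion | scram) ≈ 0.454; P(genuine neutron-flux excursion | scram, ¬stuck control-rod sensor) ≈ 0.748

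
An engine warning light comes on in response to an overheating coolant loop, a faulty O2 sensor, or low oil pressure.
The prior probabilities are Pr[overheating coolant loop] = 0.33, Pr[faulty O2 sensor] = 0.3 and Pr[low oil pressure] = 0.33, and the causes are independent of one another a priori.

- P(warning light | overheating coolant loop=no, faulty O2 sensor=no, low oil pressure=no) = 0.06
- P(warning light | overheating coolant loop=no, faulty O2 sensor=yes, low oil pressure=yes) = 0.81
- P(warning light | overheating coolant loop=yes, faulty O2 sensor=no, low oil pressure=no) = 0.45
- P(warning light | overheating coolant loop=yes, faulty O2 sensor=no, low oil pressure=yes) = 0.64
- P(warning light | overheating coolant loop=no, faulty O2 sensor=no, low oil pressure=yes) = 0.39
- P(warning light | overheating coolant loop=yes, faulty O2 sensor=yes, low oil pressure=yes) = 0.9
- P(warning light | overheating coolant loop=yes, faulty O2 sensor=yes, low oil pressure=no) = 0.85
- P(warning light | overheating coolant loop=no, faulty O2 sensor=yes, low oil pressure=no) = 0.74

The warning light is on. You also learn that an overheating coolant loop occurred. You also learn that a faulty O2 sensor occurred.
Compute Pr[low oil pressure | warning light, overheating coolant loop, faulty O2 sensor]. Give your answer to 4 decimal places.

Numerator (weight on configurations with low oil pressure): 0.9×0.33 = 0.297000
Denominator P(warning light | overheating coolant loop, faulty O2 sensor): 0.85×0.67 + 0.9×0.33 = 0.866500
Posterior = 0.297000 / 0.866500 ≈ 0.3428

Pr[low oil pressure | warning light, overheating coolant loop, faulty O2 sensor] ≈ 0.3428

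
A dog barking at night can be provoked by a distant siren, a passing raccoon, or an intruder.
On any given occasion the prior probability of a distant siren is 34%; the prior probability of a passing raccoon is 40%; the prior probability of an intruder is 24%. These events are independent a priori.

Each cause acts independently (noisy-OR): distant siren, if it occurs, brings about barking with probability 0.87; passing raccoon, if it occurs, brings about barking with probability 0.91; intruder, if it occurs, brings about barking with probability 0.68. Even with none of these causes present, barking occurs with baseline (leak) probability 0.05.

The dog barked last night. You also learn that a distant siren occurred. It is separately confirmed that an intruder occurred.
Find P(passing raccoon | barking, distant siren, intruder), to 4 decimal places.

P(passing raccoon | barking, distant siren, intruder) ≈ 0.4089

Under noisy-OR, P(barking | causes) = 1 − (1−0.05)·∏(1−qᵢ) over the active causes.
P(barking | distant siren, intruder) = 0.96048×0.6 + 0.996443×0.4 = 0.576288 + 0.398577 = 0.974865
The passing raccoon-present share is 0.996443×0.4 = 0.398577.
So P(passing raccoon | barking, distant siren, intruder) = 0.398577/0.974865 ≈ 0.4089.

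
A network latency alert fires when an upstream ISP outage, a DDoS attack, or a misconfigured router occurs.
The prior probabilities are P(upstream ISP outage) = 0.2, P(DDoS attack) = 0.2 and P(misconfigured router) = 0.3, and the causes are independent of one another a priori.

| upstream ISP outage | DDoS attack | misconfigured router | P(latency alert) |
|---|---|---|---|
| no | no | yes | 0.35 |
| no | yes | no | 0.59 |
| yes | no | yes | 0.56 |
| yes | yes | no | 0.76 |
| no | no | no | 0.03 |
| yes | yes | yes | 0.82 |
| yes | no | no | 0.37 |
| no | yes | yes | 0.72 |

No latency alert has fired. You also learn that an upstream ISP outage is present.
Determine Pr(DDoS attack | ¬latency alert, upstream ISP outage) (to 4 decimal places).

Enumerate the 4 (DDoS attack, misconfigured router) configurations and weight by the priors:
  P(¬latency alert | upstream ISP outage) = 0.63·0.8·0.7 + 0.44·0.8·0.3 + 0.24·0.2·0.7 + 0.18·0.2·0.3
        = 0.352800 + 0.105600 + 0.033600 + 0.010800 = 0.502800
The terms with DDoS attack present sum to 0.044400, so
  P(DDoS attack | ¬latency alert, upstream ISP outage) = 0.044400 / 0.502800 ≈ 0.0883

Pr(DDoS attack | ¬latency alert, upstream ISP outage) ≈ 0.0883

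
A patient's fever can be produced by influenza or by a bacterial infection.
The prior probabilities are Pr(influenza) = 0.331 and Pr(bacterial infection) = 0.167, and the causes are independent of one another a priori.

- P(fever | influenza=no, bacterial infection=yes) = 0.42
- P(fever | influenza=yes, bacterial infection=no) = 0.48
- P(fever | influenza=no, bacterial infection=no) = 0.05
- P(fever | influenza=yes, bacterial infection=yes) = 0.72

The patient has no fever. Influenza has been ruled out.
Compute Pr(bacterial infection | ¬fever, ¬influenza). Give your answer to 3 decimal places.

Sum P(¬fever|·) weighted by the priors over both values of bacterial infection:
  P(¬fever | ¬influenza) = 0.95×0.833 + 0.58×0.167
        = 0.791350 + 0.096860 = 0.888210
Configurations with bacterial infection contribute 0.096860, so
  P(bacterial infection | ¬fever, ¬influenza) = 0.096860 / 0.888210 ≈ 0.109

Pr(bacterial infection | ¬fever, ¬influenza) ≈ 0.109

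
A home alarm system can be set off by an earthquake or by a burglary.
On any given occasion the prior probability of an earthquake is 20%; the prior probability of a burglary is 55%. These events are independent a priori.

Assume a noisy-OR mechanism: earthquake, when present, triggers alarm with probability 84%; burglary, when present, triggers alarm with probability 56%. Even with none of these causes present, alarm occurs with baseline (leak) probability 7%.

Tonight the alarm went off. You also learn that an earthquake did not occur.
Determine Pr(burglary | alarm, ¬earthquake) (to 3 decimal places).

Under noisy-OR, P(alarm | causes) = 1 − (1−0.07)·∏(1−qᵢ) over the active causes.
P(alarm | ¬earthquake) = 0.07×0.45 + 0.5908×0.55 = 0.031500 + 0.324940 = 0.356440
Of this, 0.324940 comes from 0.5908×0.55 (the burglary=true cases).
So P(burglary | alarm, ¬earthquake) = 0.324940/0.356440 ≈ 0.912.

Pr(burglary | alarm, ¬earthquake) ≈ 0.912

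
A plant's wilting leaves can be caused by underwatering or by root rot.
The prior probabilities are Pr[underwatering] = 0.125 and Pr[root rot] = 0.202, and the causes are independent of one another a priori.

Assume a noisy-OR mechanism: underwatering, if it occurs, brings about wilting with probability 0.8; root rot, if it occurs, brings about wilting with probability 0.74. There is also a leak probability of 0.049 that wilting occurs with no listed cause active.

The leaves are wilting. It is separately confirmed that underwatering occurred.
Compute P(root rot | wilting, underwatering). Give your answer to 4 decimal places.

Under noisy-OR, P(wilting | causes) = 1 − (1−0.049)·∏(1−qᵢ) over the active causes.
For the numerator, keep only root rot=true terms: 0.950548·0.202 = 0.192011
The normalizing constant is 0.8098·0.798 + 0.950548·0.202 = 0.838231
Posterior = 0.192011 / 0.838231 ≈ 0.2291

P(root rot | wilting, underwatering) ≈ 0.2291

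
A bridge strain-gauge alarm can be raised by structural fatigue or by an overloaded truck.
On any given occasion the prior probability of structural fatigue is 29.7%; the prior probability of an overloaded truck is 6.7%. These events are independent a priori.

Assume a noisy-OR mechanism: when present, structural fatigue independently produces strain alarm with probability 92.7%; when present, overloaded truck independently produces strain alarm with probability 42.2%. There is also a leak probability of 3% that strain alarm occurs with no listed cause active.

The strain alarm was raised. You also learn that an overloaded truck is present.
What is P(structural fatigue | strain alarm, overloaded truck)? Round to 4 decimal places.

P(structural fatigue | strain alarm, overloaded truck) ≈ 0.4798

Under noisy-OR, P(strain alarm | causes) = 1 − (1−0.03)·∏(1−qᵢ) over the active causes.
Weight on structural fatigue=true, given the evidence: 0.959072*0.297 = 0.284844
The normalizing constant is 0.43934*0.703 + 0.959072*0.297 = 0.593700
Posterior = 0.284844 / 0.593700 ≈ 0.4798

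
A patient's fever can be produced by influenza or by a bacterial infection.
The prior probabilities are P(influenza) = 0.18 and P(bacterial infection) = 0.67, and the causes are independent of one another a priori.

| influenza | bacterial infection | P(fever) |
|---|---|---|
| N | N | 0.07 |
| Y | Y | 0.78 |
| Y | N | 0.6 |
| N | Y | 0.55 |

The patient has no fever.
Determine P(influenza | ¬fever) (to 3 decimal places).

Sum P(¬fever|·) weighted by the priors over the 4 (influenza, bacterial infection) configurations:
  P(¬fever) = 0.93×0.82×0.33 + 0.45×0.82×0.67 + 0.4×0.18×0.33 + 0.22×0.18×0.67
        = 0.251658 + 0.247230 + 0.023760 + 0.026532 = 0.549180
The terms with influenza present sum to 0.050292, so
  P(influenza | ¬fever) = 0.050292 / 0.549180 ≈ 0.092

P(influenza | ¬fever) ≈ 0.092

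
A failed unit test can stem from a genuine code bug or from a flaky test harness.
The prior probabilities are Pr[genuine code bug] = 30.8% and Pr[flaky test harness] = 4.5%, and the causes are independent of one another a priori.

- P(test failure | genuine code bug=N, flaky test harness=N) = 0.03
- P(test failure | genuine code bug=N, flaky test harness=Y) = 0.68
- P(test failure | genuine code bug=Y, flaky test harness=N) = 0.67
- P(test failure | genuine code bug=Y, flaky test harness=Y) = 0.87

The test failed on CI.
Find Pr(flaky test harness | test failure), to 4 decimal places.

Enumerate the 4 (genuine code bug, flaky test harness) configurations and weight by the priors:
  P(test failure) = 0.03*0.692*0.955 + 0.68*0.692*0.045 + 0.67*0.308*0.955 + 0.87*0.308*0.045
        = 0.019826 + 0.021175 + 0.197074 + 0.012058 = 0.250133
The terms with flaky test harness present sum to 0.033233, so
  P(flaky test harness | test failure) = 0.033233 / 0.250133 ≈ 0.1329

Pr(flaky test harness | test failure) ≈ 0.1329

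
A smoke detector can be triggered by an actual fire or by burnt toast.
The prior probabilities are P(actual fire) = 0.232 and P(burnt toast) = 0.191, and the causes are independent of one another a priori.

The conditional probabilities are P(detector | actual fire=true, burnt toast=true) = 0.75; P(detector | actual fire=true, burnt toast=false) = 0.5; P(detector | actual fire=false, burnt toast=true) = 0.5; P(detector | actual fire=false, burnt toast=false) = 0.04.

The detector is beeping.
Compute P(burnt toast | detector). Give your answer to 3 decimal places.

Enumerate the 4 (actual fire, burnt toast) configurations and weight by the priors:
  P(detector) = 0.04*0.768*0.809 + 0.5*0.768*0.191 + 0.5*0.232*0.809 + 0.75*0.232*0.191
        = 0.024852 + 0.073344 + 0.093844 + 0.033234 = 0.225274
Keeping only the burnt toast-present terms gives 0.106578, so
  P(burnt toast | detector) = 0.106578 / 0.225274 ≈ 0.473

P(burnt toast | detector) ≈ 0.473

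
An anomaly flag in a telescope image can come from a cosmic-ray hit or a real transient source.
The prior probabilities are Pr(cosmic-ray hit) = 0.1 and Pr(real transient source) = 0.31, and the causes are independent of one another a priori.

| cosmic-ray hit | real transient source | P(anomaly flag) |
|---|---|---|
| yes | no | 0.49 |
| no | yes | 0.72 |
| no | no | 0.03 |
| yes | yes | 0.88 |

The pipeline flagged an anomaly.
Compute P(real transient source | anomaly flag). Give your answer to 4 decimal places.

P(anomaly flag) = 0.03*0.9*0.69 + 0.72*0.9*0.31 + 0.49*0.1*0.69 + 0.88*0.1*0.31 = 0.018630 + 0.200880 + 0.033810 + 0.027280 = 0.280600
Of this, 0.228160 comes from 0.200880 + 0.027280 (the real transient source=true cases).
P(real transient source | anomaly flag) = 0.228160 / 0.280600 ≈ 0.8131

P(real transient source | anomaly flag) ≈ 0.8131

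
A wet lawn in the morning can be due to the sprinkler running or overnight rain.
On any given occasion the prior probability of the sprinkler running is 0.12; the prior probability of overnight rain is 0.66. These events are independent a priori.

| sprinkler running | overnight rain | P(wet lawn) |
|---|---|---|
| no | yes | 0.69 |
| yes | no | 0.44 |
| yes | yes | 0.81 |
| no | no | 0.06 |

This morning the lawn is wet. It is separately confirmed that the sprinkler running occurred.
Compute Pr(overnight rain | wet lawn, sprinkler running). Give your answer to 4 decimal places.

Pr(overnight rain | wet lawn, sprinkler running) ≈ 0.7814

P(wet lawn | sprinkler running) = 0.44*0.34 + 0.81*0.66 = 0.149600 + 0.534600 = 0.684200
Restricting to configurations with overnight rain present: 0.81*0.66 = 0.534600.
So P(overnight rain | wet lawn, sprinkler running) = 0.534600/0.684200 ≈ 0.7814.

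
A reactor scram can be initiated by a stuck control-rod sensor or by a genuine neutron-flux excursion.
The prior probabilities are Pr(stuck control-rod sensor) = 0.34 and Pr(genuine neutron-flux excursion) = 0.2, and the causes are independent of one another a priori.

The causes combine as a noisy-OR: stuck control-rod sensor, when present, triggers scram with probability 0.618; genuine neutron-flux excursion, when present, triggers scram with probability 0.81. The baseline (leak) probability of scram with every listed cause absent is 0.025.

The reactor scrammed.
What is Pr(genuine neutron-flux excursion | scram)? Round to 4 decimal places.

Under noisy-OR, P(scram | causes) = 1 − (1−0.025)·∏(1−qᵢ) over the active causes.
P(scram) = 0.025·0.66·0.8 + 0.81475·0.66·0.2 + 0.62755·0.34·0.8 + 0.929234·0.34·0.2 = 0.013200 + 0.107547 + 0.170694 + 0.063188 = 0.354629
The genuine neutron-flux excursion-present share is 0.107547 + 0.063188 = 0.170735.
Hence the posterior is 0.170735/0.354629 ≈ 0.4814.

Pr(genuine neutron-flux excursion | scram) ≈ 0.4814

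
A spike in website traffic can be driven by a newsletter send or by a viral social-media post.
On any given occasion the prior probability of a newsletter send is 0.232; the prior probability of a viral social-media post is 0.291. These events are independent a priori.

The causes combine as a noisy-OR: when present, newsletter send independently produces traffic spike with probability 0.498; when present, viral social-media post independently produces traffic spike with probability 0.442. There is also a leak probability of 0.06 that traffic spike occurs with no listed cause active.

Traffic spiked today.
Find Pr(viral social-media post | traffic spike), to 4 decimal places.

Under noisy-OR, P(traffic spike | causes) = 1 − (1−0.06)·∏(1−qᵢ) over the active causes.
P(traffic spike) = 0.06·0.768·0.709 + 0.47548·0.768·0.291 + 0.52812·0.232·0.709 + 0.736691·0.232·0.291 = 0.032671 + 0.106264 + 0.086869 + 0.049735 = 0.275539
The viral social-media post-present share is 0.106264 + 0.049735 = 0.155999.
Hence the posterior is 0.155999/0.275539 ≈ 0.5662.

Pr(viral social-media post | traffic spike) ≈ 0.5662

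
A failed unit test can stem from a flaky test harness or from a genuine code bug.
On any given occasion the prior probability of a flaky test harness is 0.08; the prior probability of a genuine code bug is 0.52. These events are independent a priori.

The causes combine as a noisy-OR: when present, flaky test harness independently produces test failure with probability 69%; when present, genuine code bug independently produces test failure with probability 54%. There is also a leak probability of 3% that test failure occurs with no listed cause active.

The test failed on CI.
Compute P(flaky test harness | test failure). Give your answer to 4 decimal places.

P(flaky test harness | test failure) ≈ 0.1839

Under noisy-OR, P(test failure | causes) = 1 − (1−0.03)·∏(1−qᵢ) over the active causes.
P(test failure) = 0.03·0.92·0.48 + 0.5538·0.92·0.52 + 0.6993·0.08·0.48 + 0.861678·0.08·0.52 = 0.013248 + 0.264938 + 0.026853 + 0.035846 = 0.340885
The flaky test harness-present share is 0.026853 + 0.035846 = 0.062699.
P(flaky test harness | test failure) = 0.062699 / 0.340885 ≈ 0.1839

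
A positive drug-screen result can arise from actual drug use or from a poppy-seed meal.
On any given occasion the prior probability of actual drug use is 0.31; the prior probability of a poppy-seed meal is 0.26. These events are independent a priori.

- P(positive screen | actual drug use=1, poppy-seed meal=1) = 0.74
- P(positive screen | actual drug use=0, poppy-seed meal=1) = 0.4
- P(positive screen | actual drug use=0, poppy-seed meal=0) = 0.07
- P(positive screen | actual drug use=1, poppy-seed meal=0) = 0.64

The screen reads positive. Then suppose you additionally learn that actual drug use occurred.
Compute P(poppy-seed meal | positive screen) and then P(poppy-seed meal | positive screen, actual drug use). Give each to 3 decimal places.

P(poppy-seed meal | positive screen) ≈ 0.419; P(poppy-seed meal | positive screen, actual drug use) ≈ 0.289

P(positive screen) = 0.07*0.69*0.74 + 0.4*0.69*0.26 + 0.64*0.31*0.74 + 0.74*0.31*0.26 = 0.035742 + 0.071760 + 0.146816 + 0.059644 = 0.313962
Of this, 0.131404 comes from 0.071760 + 0.059644 (the poppy-seed meal=true cases).
So P(poppy-seed meal | positive screen) = 0.131404/0.313962 ≈ 0.419.

Now also conditioning on actual drug use=true:
P(positive screen | actual drug use) = 0.64*0.74 + 0.74*0.26 = 0.473600 + 0.192400 = 0.666000
Of this, 0.192400 comes from 0.74*0.26 (the poppy-seed meal=true cases).
P(poppy-seed meal | positive screen, actual drug use) = 0.192400 / 0.666000 ≈ 0.289
The drop from 0.419 to 0.289 is the explaining-away (discounting) effect.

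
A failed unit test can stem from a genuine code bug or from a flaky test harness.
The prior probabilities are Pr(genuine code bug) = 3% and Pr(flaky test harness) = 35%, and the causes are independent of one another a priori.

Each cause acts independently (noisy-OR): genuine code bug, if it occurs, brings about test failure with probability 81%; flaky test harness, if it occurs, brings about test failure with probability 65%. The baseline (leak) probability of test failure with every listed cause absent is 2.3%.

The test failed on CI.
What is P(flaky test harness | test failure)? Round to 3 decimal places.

P(flaky test harness | test failure) ≈ 0.885

Under noisy-OR, P(test failure | causes) = 1 − (1−0.023)·∏(1−qᵢ) over the active causes.
Numerator (weight on configurations with flaky test harness): 0.223408 + 0.009818 = 0.233226
Normalizer over all consistent configurations: 0.023*0.97*0.65 + 0.65805*0.97*0.35 + 0.81437*0.03*0.65 + 0.93503*0.03*0.35 = 0.263608
Posterior = 0.233226 / 0.263608 ≈ 0.885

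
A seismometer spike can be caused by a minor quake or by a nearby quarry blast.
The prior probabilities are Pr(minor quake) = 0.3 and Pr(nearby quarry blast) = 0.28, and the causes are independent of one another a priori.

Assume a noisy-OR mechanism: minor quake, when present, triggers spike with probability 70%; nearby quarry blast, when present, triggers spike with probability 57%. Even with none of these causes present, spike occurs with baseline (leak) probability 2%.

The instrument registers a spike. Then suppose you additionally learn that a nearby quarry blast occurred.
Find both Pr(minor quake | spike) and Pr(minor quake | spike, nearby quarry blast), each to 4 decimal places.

Under noisy-OR, P(spike | causes) = 1 − (1−0.02)·∏(1−qᵢ) over the active causes.
P(spike) = 0.02*0.7*0.72 + 0.5786*0.7*0.28 + 0.706*0.3*0.72 + 0.87358*0.3*0.28 = 0.010080 + 0.113406 + 0.152496 + 0.073381 = 0.349363
Restricting to configurations with minor quake present: 0.152496 + 0.073381 = 0.225877.
So P(minor quake | spike) = 0.225877/0.349363 ≈ 0.6465.

With the extra evidence:
Enumerate both values of minor quake and weight by the priors:
  P(spike | nearby quarry blast) = 0.5786·0.7 + 0.87358·0.3
        = 0.405020 + 0.262074 = 0.667094
The terms with minor quake present sum to 0.262074, so
  P(minor quake | spike, nearby quarry blast) = 0.262074 / 0.667094 ≈ 0.3929

Pr(minor quake | spike) ≈ 0.6465; Pr(minor quake | spike, nearby quarry blast) ≈ 0.3929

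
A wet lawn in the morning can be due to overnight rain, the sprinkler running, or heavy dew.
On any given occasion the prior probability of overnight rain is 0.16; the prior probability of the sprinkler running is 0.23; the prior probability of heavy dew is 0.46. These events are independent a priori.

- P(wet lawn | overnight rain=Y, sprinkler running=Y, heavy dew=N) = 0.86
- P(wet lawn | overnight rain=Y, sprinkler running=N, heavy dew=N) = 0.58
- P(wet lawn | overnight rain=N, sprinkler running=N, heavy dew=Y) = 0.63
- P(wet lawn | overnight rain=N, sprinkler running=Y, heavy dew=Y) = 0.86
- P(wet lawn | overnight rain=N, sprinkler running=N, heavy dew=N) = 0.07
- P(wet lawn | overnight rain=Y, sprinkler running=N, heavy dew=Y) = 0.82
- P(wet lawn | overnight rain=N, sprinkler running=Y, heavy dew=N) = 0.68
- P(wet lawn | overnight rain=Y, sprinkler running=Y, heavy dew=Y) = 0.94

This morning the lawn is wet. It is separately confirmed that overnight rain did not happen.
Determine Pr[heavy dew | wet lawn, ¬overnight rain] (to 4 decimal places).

Pr[heavy dew | wet lawn, ¬overnight rain] ≈ 0.7345

Numerator (weight on configurations with heavy dew): 0.223146 + 0.090988 = 0.314134
Denominator P(wet lawn | ¬overnight rain): 0.07*0.77*0.54 + 0.63*0.77*0.46 + 0.68*0.23*0.54 + 0.86*0.23*0.46 = 0.427696
P(heavy dew | wet lawn, ¬overnight rain) = 0.314134/0.427696 ≈ 0.7345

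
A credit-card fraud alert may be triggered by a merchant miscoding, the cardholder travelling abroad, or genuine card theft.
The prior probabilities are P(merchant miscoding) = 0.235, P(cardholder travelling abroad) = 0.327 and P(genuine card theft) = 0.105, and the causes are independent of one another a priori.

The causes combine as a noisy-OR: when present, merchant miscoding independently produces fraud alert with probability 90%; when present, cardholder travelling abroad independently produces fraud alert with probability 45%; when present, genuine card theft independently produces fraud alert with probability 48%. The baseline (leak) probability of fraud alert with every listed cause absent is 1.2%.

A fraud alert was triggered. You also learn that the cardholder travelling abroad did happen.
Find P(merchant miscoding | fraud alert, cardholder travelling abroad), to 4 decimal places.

P(merchant miscoding | fraud alert, cardholder travelling abroad) ≈ 0.3758

Under noisy-OR, P(fraud alert | causes) = 1 − (1−0.012)·∏(1−qᵢ) over the active causes.
Weight on merchant miscoding=true, given the evidence: 0.198896 + 0.023978 = 0.222874
The normalizing constant is 0.4566×0.765×0.895 + 0.717432×0.765×0.105 + 0.94566×0.235×0.895 + 0.971743×0.235×0.105 = 0.593125
Posterior = 0.222874 / 0.593125 ≈ 0.3758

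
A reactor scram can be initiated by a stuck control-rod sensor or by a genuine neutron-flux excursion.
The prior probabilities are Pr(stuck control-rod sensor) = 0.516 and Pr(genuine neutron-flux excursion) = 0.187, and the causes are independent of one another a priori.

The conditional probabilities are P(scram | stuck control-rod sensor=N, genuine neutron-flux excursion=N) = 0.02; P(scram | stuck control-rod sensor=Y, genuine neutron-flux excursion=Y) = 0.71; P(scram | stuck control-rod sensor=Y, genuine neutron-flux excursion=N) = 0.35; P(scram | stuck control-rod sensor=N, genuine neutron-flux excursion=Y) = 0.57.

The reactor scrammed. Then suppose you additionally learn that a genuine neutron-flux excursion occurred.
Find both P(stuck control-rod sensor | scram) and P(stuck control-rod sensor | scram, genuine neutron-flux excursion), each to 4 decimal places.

Weight on stuck control-rod sensor=true, given the evidence: 0.146828 + 0.068509 = 0.215337
Denominator P(scram): 0.02·0.484·0.813 + 0.57·0.484·0.187 + 0.35·0.516·0.813 + 0.71·0.516·0.187 = 0.274797
Posterior = 0.215337 / 0.274797 ≈ 0.7836

Now also conditioning on genuine neutron-flux excursion=true:
Sum P(scram|·) weighted by the priors over both values of stuck control-rod sensor:
  P(scram | genuine neutron-flux excursion) = 0.57·0.484 + 0.71·0.516
        = 0.275880 + 0.366360 = 0.642240
Configurations with stuck control-rod sensor contribute 0.366360, so
  P(stuck control-rod sensor | scram, genuine neutron-flux excursion) = 0.366360 / 0.642240 ≈ 0.5704

P(stuck control-rod sensor | scram) ≈ 0.7836; P(stuck control-rod sensor | scram, genuine neutron-flux excursion) ≈ 0.5704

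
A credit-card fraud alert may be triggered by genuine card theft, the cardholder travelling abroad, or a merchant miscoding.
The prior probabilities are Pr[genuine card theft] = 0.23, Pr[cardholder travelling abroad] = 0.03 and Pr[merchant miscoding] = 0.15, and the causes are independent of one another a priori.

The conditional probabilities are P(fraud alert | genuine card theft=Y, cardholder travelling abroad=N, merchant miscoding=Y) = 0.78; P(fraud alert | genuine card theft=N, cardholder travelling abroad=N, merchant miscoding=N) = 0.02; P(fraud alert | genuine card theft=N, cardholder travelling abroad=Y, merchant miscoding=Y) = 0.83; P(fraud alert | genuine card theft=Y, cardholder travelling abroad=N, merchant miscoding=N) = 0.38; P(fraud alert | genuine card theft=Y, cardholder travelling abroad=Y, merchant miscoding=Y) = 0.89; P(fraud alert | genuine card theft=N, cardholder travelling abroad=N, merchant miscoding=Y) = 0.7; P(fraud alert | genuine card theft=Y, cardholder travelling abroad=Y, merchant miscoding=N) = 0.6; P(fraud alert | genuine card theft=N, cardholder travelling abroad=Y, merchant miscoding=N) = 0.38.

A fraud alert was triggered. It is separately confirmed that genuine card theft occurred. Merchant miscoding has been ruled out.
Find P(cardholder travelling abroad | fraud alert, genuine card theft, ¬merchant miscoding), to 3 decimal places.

By total probability over both values of cardholder travelling abroad:
  P(fraud alert | genuine card theft, ¬merchant miscoding) = 0.38·0.97 + 0.6·0.03
        = 0.368600 + 0.018000 = 0.386600
The terms with cardholder travelling abroad present sum to 0.018000, so
  P(cardholder travelling abroad | fraud alert, genuine card theft, ¬merchant miscoding) = 0.018000 / 0.386600 ≈ 0.047

P(cardholder travelling abroad | fraud alert, genuine card theft, ¬merchant miscoding) ≈ 0.047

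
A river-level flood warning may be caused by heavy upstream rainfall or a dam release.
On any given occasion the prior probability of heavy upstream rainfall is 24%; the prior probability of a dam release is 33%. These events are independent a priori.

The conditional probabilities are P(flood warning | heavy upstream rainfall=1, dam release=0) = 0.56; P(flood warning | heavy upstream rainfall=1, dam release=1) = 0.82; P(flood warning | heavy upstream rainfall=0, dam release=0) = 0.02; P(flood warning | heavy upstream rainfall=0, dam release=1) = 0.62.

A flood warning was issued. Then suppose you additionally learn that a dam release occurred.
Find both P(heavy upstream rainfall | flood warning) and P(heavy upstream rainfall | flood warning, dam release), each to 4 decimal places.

P(heavy upstream rainfall | flood warning) ≈ 0.4833; P(heavy upstream rainfall | flood warning, dam release) ≈ 0.2946

P(flood warning) = 0.02×0.76×0.67 + 0.62×0.76×0.33 + 0.56×0.24×0.67 + 0.82×0.24×0.33 = 0.010184 + 0.155496 + 0.090048 + 0.064944 = 0.320672
Restricting to configurations with heavy upstream rainfall present: 0.090048 + 0.064944 = 0.154992.
P(heavy upstream rainfall | flood warning) = 0.154992 / 0.320672 ≈ 0.4833

Now condition on the additional information:
By total probability over both values of heavy upstream rainfall:
  P(flood warning | dam release) = 0.62*0.76 + 0.82*0.24
        = 0.471200 + 0.196800 = 0.668000
Configurations with heavy upstream rainfall contribute 0.196800, so
  P(heavy upstream rainfall | flood warning, dam release) = 0.196800 / 0.668000 ≈ 0.2946
— dam release explains away the evidence for heavy upstream rainfall.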